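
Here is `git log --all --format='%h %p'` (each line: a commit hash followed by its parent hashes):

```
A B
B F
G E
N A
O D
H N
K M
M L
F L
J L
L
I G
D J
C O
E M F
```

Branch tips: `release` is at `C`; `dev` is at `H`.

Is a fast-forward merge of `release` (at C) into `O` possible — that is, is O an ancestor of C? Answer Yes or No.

Yes

A fast-forward from O to C is possible iff O is an ancestor of C.
Ancestors of C: {C, D, J, L, O}.
O is among them, so fast-forward is possible.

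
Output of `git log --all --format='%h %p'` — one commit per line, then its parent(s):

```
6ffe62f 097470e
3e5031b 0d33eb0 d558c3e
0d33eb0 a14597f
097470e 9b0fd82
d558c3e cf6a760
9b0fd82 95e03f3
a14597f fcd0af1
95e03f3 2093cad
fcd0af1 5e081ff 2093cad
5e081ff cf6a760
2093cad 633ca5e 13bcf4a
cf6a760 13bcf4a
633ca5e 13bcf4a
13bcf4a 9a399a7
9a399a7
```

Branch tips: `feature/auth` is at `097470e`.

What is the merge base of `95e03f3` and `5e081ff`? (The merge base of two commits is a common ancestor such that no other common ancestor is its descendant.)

13bcf4a

Ancestors of 95e03f3: {13bcf4a, 2093cad, 633ca5e, 95e03f3, 9a399a7}.
Ancestors of 5e081ff: {13bcf4a, 5e081ff, 9a399a7, cf6a760}.
Common ancestors: {13bcf4a, 9a399a7}.
Among these, 13bcf4a is not an ancestor of any other common ancestor — it is the merge base.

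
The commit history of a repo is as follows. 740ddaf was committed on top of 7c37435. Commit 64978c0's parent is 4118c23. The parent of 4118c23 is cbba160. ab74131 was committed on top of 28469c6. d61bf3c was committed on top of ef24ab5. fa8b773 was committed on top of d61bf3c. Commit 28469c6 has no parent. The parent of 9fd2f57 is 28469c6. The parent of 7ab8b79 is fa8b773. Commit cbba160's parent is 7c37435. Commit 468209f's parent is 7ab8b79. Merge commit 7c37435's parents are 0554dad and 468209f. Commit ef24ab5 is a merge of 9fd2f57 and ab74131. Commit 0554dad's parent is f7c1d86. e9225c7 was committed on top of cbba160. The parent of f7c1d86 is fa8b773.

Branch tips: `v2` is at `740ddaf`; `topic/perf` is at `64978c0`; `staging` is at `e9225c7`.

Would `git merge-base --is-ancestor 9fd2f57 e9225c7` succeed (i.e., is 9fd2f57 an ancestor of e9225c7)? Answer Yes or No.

Ancestors of e9225c7 (commits reachable by following parents): {0554dad, 28469c6, 468209f, 7ab8b79, 7c37435, 9fd2f57, ab74131, cbba160, d61bf3c, e9225c7, ef24ab5, f7c1d86, fa8b773}.
9fd2f57 is in that set, so it is an ancestor of e9225c7.

Yes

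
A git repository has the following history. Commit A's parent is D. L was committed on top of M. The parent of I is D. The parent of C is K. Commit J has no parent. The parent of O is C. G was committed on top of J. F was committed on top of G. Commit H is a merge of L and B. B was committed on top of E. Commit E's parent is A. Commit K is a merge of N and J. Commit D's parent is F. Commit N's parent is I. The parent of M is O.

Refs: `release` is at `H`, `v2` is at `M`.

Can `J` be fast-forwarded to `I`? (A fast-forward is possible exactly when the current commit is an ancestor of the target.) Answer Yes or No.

A fast-forward from J to I is possible iff J is an ancestor of I.
Ancestors of I: {D, F, G, I, J}.
J is among them, so fast-forward is possible.

Yes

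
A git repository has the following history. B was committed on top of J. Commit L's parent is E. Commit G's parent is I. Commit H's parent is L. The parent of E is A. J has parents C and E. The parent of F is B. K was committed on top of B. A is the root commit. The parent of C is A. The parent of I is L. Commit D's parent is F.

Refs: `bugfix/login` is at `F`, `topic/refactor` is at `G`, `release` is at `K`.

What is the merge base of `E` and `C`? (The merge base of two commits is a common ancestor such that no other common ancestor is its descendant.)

Ancestors of E: {A, E}.
Ancestors of C: {A, C}.
Common ancestors: {A}.
The only common ancestor is A, so it is the merge base.

A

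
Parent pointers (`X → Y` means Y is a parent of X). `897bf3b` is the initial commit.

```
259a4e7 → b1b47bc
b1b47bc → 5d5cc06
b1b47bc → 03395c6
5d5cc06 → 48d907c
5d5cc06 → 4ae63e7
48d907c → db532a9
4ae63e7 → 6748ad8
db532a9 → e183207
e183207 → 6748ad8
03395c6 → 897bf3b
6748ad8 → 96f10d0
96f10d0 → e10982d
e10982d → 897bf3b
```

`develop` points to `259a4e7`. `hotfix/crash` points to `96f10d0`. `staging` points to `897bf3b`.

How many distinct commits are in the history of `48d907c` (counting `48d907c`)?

7

Walking parent pointers from 48d907c: reachable set = {48d907c, 6748ad8, 897bf3b, 96f10d0, db532a9, e10982d, e183207}.
That is 7 commits.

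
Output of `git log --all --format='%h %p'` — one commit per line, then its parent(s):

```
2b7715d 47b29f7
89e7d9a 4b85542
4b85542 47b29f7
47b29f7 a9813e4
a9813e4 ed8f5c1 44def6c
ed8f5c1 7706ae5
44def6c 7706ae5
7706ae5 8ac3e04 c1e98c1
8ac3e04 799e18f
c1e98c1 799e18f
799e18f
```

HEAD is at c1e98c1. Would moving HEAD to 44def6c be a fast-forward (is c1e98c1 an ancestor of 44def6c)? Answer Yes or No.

Yes

A fast-forward from c1e98c1 to 44def6c is possible iff c1e98c1 is an ancestor of 44def6c.
Ancestors of 44def6c: {44def6c, 7706ae5, 799e18f, 8ac3e04, c1e98c1}.
c1e98c1 is among them, so fast-forward is possible.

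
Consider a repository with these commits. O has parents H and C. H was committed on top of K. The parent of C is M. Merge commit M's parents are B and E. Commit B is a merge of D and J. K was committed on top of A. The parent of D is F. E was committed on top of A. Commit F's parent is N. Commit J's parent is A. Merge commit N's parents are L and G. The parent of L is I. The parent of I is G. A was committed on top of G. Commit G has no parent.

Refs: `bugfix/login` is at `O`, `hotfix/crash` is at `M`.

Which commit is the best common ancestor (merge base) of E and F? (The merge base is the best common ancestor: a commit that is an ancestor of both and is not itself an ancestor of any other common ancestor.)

G

Ancestors of E: {A, E, G}.
Ancestors of F: {F, G, I, L, N}.
Common ancestors: {G}.
The only common ancestor is G, so it is the merge base.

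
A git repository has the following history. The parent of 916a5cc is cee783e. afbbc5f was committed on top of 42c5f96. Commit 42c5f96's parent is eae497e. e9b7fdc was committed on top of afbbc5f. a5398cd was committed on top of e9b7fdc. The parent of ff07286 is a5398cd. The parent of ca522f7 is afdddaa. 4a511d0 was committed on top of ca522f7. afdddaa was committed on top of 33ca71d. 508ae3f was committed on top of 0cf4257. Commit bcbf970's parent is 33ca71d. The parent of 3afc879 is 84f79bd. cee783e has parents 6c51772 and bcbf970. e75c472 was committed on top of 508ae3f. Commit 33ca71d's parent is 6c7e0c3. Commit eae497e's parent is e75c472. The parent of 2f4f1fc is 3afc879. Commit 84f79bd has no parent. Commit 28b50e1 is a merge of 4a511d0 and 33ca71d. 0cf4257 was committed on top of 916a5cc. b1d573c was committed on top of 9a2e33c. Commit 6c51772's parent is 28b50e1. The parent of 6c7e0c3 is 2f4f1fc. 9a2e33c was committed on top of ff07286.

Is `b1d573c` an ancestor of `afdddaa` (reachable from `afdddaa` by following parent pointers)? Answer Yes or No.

No

Ancestors of afdddaa: {2f4f1fc, 33ca71d, 3afc879, 6c7e0c3, 84f79bd, afdddaa}.
b1d573c is not in that set, so it is not an ancestor of afdddaa.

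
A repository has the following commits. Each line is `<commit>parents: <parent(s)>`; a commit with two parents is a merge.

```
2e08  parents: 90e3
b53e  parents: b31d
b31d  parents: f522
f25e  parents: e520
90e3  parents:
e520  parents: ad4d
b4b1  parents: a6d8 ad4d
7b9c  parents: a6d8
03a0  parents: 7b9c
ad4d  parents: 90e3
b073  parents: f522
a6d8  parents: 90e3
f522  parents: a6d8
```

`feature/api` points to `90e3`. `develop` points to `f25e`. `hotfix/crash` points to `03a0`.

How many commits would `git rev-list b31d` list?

4

Walking parent pointers from b31d: reachable set = {90e3, a6d8, b31d, f522}.
That is 4 commits.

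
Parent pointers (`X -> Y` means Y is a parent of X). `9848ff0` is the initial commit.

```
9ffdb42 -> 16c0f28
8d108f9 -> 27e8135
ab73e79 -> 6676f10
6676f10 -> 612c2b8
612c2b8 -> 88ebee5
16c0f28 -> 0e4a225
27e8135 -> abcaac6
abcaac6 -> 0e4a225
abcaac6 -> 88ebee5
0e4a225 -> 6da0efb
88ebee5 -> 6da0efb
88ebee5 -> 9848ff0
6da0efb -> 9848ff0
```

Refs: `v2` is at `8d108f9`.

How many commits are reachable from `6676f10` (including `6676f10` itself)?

Walking parent pointers from 6676f10: reachable set = {612c2b8, 6676f10, 6da0efb, 88ebee5, 9848ff0}.
That is 5 commits.

5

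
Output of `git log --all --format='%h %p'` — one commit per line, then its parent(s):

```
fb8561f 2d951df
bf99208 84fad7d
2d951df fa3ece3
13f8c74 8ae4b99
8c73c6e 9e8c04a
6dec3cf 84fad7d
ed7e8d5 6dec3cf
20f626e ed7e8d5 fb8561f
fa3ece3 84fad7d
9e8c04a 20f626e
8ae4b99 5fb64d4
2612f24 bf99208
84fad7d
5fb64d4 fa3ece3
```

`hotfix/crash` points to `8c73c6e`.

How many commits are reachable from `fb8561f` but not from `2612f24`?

Reachable from fb8561f: {2d951df, 84fad7d, fa3ece3, fb8561f}.
Reachable from 2612f24: {2612f24, 84fad7d, bf99208}.
In fb8561f's history but not 2612f24's: {2d951df, fa3ece3, fb8561f} — 3 commits.

3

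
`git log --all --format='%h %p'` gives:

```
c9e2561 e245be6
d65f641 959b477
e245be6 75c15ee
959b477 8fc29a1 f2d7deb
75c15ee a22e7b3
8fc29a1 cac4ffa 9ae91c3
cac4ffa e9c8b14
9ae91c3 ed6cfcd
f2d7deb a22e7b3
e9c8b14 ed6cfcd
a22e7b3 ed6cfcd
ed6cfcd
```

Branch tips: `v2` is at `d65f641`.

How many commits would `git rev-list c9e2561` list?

Walking parent pointers from c9e2561: reachable set = {75c15ee, a22e7b3, c9e2561, e245be6, ed6cfcd}.
That is 5 commits.

5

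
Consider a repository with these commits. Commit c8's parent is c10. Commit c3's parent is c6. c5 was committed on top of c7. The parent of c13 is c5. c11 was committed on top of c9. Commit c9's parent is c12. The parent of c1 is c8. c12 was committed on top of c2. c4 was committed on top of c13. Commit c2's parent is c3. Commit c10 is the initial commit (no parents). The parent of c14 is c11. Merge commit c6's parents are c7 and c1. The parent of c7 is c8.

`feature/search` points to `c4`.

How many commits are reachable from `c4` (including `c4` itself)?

6

Walking parent pointers from c4: reachable set = {c10, c13, c4, c5, c7, c8}.
That is 6 commits.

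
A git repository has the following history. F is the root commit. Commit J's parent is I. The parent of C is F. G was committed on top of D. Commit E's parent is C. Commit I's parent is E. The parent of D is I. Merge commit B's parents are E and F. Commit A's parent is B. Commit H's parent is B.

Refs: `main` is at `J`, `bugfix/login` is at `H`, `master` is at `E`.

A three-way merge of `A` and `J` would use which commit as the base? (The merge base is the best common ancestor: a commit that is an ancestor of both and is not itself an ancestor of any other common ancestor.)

E

Ancestors of A: {A, B, C, E, F}.
Ancestors of J: {C, E, F, I, J}.
Common ancestors: {C, E, F}.
Among these, E is not an ancestor of any other common ancestor — it is the merge base.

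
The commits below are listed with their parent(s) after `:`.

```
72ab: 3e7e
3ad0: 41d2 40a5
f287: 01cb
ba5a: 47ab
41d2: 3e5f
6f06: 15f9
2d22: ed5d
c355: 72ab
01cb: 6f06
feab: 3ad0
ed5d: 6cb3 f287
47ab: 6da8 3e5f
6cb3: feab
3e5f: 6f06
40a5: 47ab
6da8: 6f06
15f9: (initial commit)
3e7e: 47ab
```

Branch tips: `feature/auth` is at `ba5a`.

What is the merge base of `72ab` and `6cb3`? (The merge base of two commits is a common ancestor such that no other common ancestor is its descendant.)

47ab

Ancestors of 72ab: {15f9, 3e5f, 3e7e, 47ab, 6da8, 6f06, 72ab}.
Ancestors of 6cb3: {15f9, 3ad0, 3e5f, 40a5, 41d2, 47ab, 6cb3, 6da8, 6f06, feab}.
Common ancestors: {15f9, 3e5f, 47ab, 6da8, 6f06}.
Among these, 47ab is not an ancestor of any other common ancestor — it is the merge base.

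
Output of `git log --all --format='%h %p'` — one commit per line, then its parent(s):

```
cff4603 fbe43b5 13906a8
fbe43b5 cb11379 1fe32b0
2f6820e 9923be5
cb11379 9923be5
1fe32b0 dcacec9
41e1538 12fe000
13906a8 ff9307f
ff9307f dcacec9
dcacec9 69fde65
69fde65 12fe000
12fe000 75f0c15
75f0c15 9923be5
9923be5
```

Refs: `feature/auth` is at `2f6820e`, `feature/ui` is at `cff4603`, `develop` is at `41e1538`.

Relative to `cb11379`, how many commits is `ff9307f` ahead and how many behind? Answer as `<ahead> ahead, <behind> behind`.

5 ahead, 1 behind

Reachable from ff9307f: {12fe000, 69fde65, 75f0c15, 9923be5, dcacec9, ff9307f}.
Reachable from cb11379: {9923be5, cb11379}.
Only in ff9307f's history (ahead): {12fe000, 69fde65, 75f0c15, dcacec9, ff9307f} — 5.
Only in cb11379's history (behind): {cb11379} — 1.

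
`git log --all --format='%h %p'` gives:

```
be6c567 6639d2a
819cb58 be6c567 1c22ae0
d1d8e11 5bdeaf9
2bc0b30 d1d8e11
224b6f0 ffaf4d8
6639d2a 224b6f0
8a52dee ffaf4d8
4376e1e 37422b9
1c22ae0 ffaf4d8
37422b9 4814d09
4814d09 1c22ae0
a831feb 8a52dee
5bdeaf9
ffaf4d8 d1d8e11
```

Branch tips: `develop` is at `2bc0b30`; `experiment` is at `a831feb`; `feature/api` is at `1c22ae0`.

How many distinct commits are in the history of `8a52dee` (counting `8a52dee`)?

Walking parent pointers from 8a52dee: reachable set = {5bdeaf9, 8a52dee, d1d8e11, ffaf4d8}.
That is 4 commits.

4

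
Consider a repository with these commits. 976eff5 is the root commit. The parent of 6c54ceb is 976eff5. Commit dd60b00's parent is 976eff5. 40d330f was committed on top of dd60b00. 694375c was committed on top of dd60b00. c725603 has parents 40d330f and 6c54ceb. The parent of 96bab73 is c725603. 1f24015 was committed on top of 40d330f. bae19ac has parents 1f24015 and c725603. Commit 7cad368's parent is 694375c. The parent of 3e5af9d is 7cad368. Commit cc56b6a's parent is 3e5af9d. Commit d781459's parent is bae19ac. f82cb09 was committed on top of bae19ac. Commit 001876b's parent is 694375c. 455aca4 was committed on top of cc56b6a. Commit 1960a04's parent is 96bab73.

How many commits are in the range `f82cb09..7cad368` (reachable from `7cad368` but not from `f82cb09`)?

2

Reachable from 7cad368: {694375c, 7cad368, 976eff5, dd60b00}.
Reachable from f82cb09: {1f24015, 40d330f, 6c54ceb, 976eff5, bae19ac, c725603, dd60b00, f82cb09}.
In 7cad368's history but not f82cb09's: {694375c, 7cad368} — 2 commits.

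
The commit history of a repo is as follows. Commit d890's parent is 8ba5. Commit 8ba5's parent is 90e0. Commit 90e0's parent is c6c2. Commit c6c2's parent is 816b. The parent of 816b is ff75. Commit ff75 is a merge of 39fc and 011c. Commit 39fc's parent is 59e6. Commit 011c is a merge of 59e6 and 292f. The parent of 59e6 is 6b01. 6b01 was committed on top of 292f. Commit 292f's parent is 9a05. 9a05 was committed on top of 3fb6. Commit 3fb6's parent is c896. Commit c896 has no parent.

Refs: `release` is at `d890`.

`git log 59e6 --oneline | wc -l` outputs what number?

Walking parent pointers from 59e6: reachable set = {292f, 3fb6, 59e6, 6b01, 9a05, c896}.
That is 6 commits.

6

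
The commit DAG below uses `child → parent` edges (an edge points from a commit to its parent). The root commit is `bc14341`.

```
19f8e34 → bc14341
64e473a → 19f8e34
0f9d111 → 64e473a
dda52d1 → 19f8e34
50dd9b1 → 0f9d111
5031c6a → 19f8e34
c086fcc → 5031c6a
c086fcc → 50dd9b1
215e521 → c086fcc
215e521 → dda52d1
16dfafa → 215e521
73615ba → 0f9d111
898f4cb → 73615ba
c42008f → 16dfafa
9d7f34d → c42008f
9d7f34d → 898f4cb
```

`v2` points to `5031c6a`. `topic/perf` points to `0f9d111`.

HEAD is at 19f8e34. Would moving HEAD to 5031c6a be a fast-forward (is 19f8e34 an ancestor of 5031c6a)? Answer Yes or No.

A fast-forward from 19f8e34 to 5031c6a is possible iff 19f8e34 is an ancestor of 5031c6a.
Ancestors of 5031c6a: {19f8e34, 5031c6a, bc14341}.
19f8e34 is among them, so fast-forward is possible.

Yes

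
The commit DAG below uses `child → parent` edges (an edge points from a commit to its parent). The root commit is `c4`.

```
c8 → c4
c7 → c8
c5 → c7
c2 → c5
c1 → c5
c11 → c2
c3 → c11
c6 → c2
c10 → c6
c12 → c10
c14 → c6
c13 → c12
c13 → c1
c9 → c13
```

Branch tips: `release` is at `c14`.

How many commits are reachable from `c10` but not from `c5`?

Reachable from c10: {c10, c2, c4, c5, c6, c7, c8}.
Reachable from c5: {c4, c5, c7, c8}.
In c10's history but not c5's: {c10, c2, c6} — 3 commits.

3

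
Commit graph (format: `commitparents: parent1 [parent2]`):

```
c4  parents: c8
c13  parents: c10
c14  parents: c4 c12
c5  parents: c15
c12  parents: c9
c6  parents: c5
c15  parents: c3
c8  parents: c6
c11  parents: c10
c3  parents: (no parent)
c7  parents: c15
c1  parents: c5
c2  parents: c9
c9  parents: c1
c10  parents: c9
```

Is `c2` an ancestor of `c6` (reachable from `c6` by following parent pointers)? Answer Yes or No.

No

Ancestors of c6: {c15, c3, c5, c6}.
c2 is not in that set, so it is not an ancestor of c6.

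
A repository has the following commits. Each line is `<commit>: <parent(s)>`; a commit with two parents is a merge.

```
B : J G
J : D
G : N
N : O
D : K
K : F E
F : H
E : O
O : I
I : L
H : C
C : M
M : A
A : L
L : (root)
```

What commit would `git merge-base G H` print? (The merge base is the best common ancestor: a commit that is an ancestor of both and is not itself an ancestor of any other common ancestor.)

Ancestors of G: {G, I, L, N, O}.
Ancestors of H: {A, C, H, L, M}.
Common ancestors: {L}.
The only common ancestor is L, so it is the merge base.

L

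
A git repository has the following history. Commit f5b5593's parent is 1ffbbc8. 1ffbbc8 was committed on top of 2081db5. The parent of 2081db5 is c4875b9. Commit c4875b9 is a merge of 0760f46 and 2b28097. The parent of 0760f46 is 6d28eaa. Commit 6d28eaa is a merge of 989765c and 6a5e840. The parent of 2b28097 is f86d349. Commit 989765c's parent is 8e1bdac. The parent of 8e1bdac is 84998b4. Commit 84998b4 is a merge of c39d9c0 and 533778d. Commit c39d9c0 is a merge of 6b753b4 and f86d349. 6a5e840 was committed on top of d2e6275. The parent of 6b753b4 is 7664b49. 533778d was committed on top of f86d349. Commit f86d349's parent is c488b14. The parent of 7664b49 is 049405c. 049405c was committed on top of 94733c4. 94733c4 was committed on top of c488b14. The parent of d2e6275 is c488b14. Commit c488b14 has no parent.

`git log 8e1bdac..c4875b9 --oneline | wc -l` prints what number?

Reachable from c4875b9: {049405c, 0760f46, 2b28097, 533778d, 6a5e840, 6b753b4, 6d28eaa, 7664b49, 84998b4, 8e1bdac, 94733c4, 989765c, c39d9c0, c4875b9, c488b14, d2e6275, f86d349}.
Reachable from 8e1bdac: {049405c, 533778d, 6b753b4, 7664b49, 84998b4, 8e1bdac, 94733c4, c39d9c0, c488b14, f86d349}.
In c4875b9's history but not 8e1bdac's: {0760f46, 2b28097, 6a5e840, 6d28eaa, 989765c, c4875b9, d2e6275} — 7 commits.

7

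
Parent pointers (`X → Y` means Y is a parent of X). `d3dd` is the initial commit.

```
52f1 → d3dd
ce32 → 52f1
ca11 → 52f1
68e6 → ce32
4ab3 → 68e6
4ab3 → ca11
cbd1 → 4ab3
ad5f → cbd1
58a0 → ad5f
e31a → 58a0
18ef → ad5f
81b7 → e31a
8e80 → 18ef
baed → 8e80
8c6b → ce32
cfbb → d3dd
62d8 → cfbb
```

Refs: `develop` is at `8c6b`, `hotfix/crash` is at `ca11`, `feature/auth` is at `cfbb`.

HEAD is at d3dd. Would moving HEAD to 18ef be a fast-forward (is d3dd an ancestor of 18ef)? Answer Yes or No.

Yes

A fast-forward from d3dd to 18ef is possible iff d3dd is an ancestor of 18ef.
Ancestors of 18ef: {18ef, 4ab3, 52f1, 68e6, ad5f, ca11, cbd1, ce32, d3dd}.
d3dd is among them, so fast-forward is possible.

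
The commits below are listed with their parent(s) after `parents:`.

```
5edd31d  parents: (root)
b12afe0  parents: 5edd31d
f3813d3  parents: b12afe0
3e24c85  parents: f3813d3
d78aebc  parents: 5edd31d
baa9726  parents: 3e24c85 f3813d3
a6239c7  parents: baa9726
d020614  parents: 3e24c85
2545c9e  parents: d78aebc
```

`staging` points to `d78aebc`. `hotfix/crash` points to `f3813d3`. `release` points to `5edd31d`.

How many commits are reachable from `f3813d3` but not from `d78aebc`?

2

Reachable from f3813d3: {5edd31d, b12afe0, f3813d3}.
Reachable from d78aebc: {5edd31d, d78aebc}.
In f3813d3's history but not d78aebc's: {b12afe0, f3813d3} — 2 commits.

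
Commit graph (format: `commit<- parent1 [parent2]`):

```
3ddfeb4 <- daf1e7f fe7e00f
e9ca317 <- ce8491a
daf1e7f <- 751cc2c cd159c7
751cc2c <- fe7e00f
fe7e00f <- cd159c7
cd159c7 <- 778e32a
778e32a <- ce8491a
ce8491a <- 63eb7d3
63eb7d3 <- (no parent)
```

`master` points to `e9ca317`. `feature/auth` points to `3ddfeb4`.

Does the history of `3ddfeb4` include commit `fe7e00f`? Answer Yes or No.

Yes

Ancestors of 3ddfeb4 (commits reachable by following parents): {3ddfeb4, 63eb7d3, 751cc2c, 778e32a, cd159c7, ce8491a, daf1e7f, fe7e00f}.
fe7e00f is in that set, so it is an ancestor of 3ddfeb4.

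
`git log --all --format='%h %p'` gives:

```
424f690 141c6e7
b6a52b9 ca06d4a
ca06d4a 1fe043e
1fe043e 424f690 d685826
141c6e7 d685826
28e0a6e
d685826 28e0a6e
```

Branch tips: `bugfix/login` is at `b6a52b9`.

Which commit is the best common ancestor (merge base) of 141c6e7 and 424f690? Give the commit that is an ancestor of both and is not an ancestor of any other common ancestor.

Ancestors of 141c6e7: {141c6e7, 28e0a6e, d685826}.
Ancestors of 424f690: {141c6e7, 28e0a6e, 424f690, d685826}.
Common ancestors: {141c6e7, 28e0a6e, d685826}.
Among these, 141c6e7 is not an ancestor of any other common ancestor — it is the merge base.

141c6e7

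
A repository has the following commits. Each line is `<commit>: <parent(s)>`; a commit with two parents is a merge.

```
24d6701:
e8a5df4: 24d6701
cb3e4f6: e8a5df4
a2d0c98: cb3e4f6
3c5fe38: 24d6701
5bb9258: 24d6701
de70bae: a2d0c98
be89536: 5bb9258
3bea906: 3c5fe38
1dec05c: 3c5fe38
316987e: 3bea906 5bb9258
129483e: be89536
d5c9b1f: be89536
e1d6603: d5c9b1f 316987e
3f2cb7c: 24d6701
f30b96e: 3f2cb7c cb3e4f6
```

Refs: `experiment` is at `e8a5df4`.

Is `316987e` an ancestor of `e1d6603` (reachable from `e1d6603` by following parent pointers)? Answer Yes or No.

Ancestors of e1d6603 (commits reachable by following parents): {24d6701, 316987e, 3bea906, 3c5fe38, 5bb9258, be89536, d5c9b1f, e1d6603}.
316987e is in that set, so it is an ancestor of e1d6603.

Yes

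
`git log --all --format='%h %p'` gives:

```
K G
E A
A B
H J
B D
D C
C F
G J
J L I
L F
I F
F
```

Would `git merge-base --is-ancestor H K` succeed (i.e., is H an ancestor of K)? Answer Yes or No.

Ancestors of K: {F, G, I, J, K, L}.
H is not in that set, so it is not an ancestor of K.

No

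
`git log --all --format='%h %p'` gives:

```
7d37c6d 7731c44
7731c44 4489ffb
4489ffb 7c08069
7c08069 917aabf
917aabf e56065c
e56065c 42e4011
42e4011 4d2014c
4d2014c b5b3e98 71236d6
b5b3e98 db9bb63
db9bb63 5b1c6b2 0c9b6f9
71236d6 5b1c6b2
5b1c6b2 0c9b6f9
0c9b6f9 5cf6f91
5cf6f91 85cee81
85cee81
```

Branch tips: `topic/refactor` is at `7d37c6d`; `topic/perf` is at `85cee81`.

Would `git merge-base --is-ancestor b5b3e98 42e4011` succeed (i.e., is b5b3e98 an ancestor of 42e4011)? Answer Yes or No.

Yes

Ancestors of 42e4011 (commits reachable by following parents): {0c9b6f9, 42e4011, 4d2014c, 5b1c6b2, 5cf6f91, 71236d6, 85cee81, b5b3e98, db9bb63}.
b5b3e98 is in that set, so it is an ancestor of 42e4011.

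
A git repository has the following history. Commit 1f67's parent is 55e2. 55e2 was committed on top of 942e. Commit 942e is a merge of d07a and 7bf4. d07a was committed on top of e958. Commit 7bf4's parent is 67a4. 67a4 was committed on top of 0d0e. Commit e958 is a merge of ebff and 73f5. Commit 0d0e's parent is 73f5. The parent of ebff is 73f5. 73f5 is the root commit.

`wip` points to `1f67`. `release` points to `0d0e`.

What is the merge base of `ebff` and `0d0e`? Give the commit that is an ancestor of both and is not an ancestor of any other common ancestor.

Ancestors of ebff: {73f5, ebff}.
Ancestors of 0d0e: {0d0e, 73f5}.
Common ancestors: {73f5}.
The only common ancestor is 73f5, so it is the merge base.

73f5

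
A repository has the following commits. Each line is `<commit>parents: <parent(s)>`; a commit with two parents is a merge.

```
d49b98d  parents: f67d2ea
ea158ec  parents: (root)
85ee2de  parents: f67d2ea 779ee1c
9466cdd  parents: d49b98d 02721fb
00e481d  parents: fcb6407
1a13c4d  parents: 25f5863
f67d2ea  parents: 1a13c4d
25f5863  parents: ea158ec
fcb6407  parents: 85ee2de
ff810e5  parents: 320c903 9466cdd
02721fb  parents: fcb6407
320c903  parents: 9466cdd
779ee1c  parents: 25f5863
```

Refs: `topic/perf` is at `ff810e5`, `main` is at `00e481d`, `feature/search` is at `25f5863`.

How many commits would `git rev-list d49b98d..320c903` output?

6

Reachable from 320c903: {02721fb, 1a13c4d, 25f5863, 320c903, 779ee1c, 85ee2de, 9466cdd, d49b98d, ea158ec, f67d2ea, fcb6407}.
Reachable from d49b98d: {1a13c4d, 25f5863, d49b98d, ea158ec, f67d2ea}.
In 320c903's history but not d49b98d's: {02721fb, 320c903, 779ee1c, 85ee2de, 9466cdd, fcb6407} — 6 commits.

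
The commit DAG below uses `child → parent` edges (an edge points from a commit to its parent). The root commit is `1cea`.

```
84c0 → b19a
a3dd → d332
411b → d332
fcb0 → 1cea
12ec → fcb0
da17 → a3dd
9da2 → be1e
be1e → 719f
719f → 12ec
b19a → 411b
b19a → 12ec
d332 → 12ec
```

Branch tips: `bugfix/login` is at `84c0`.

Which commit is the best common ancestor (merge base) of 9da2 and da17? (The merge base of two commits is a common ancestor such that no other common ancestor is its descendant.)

12ec

Ancestors of 9da2: {12ec, 1cea, 719f, 9da2, be1e, fcb0}.
Ancestors of da17: {12ec, 1cea, a3dd, d332, da17, fcb0}.
Common ancestors: {12ec, 1cea, fcb0}.
Among these, 12ec is not an ancestor of any other common ancestor — it is the merge base.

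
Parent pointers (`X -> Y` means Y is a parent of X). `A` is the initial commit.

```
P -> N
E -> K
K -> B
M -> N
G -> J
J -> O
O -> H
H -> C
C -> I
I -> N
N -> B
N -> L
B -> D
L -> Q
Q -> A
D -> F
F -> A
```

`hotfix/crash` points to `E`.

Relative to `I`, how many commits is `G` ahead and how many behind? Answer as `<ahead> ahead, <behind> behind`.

5 ahead, 0 behind

Reachable from G: {A, B, C, D, F, G, H, I, J, L, N, O, Q}.
Reachable from I: {A, B, D, F, I, L, N, Q}.
Only in G's history (ahead): {C, G, H, J, O} — 5.
Only in I's history (behind): {} — 0.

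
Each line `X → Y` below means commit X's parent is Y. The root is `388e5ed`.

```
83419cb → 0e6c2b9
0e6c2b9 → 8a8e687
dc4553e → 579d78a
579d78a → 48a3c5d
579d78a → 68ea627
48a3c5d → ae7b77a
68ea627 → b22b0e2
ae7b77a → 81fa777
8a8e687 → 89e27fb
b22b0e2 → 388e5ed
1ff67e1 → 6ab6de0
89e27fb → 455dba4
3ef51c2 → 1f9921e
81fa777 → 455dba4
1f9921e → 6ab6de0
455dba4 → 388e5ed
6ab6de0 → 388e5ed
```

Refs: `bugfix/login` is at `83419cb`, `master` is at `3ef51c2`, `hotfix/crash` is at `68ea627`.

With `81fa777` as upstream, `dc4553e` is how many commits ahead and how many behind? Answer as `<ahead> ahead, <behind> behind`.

6 ahead, 0 behind

Reachable from dc4553e: {388e5ed, 455dba4, 48a3c5d, 579d78a, 68ea627, 81fa777, ae7b77a, b22b0e2, dc4553e}.
Reachable from 81fa777: {388e5ed, 455dba4, 81fa777}.
Only in dc4553e's history (ahead): {48a3c5d, 579d78a, 68ea627, ae7b77a, b22b0e2, dc4553e} — 6.
Only in 81fa777's history (behind): {} — 0.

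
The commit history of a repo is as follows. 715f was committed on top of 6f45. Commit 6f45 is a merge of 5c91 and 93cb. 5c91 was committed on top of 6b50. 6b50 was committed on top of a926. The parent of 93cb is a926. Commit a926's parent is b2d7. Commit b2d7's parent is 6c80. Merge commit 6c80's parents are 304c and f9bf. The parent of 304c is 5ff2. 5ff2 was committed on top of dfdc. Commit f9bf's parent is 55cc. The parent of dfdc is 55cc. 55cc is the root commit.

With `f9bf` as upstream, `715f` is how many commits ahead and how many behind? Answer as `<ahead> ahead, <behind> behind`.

11 ahead, 0 behind

Reachable from 715f: {304c, 55cc, 5c91, 5ff2, 6b50, 6c80, 6f45, 715f, 93cb, a926, b2d7, dfdc, f9bf}.
Reachable from f9bf: {55cc, f9bf}.
Only in 715f's history (ahead): {304c, 5c91, 5ff2, 6b50, 6c80, 6f45, 715f, 93cb, a926, b2d7, dfdc} — 11.
Only in f9bf's history (behind): {} — 0.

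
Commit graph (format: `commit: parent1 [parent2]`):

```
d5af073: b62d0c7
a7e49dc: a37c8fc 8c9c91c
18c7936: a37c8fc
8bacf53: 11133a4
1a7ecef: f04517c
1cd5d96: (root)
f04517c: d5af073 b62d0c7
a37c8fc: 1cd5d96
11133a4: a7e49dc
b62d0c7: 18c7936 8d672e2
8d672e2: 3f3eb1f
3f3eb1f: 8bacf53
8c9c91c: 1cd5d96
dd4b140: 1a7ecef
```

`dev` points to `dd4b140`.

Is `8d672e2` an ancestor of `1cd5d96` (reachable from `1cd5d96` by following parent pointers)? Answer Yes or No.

No

Ancestors of 1cd5d96: {1cd5d96}.
8d672e2 is not in that set, so it is not an ancestor of 1cd5d96.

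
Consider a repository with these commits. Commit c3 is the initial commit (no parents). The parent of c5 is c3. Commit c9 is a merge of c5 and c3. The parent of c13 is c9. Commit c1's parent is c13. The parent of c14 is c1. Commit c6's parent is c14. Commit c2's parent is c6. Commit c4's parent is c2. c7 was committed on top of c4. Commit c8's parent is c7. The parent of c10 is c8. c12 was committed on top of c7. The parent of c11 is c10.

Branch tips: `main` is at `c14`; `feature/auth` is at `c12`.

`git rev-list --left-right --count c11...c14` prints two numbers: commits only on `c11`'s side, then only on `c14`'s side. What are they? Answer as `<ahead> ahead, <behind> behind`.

Reachable from c11: {c1, c10, c11, c13, c14, c2, c3, c4, c5, c6, c7, c8, c9}.
Reachable from c14: {c1, c13, c14, c3, c5, c9}.
Only in c11's history (ahead): {c10, c11, c2, c4, c6, c7, c8} — 7.
Only in c14's history (behind): {} — 0.

7 ahead, 0 behind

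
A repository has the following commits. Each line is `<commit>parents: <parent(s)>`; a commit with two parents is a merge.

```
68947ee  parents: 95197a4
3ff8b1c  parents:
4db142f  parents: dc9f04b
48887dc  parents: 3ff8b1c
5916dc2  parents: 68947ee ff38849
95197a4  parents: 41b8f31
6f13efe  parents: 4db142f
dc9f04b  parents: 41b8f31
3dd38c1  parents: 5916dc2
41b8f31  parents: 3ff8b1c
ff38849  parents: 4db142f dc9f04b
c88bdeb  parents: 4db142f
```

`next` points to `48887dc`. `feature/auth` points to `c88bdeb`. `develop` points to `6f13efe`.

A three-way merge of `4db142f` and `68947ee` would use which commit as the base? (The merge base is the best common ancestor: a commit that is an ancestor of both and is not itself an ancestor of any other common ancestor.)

41b8f31

Ancestors of 4db142f: {3ff8b1c, 41b8f31, 4db142f, dc9f04b}.
Ancestors of 68947ee: {3ff8b1c, 41b8f31, 68947ee, 95197a4}.
Common ancestors: {3ff8b1c, 41b8f31}.
Among these, 41b8f31 is not an ancestor of any other common ancestor — it is the merge base.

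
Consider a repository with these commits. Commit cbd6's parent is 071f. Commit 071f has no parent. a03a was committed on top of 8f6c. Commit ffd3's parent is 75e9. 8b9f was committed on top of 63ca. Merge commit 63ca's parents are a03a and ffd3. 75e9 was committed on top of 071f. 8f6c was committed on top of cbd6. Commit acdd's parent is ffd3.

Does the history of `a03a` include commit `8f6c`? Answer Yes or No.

Ancestors of a03a (commits reachable by following parents): {071f, 8f6c, a03a, cbd6}.
8f6c is in that set, so it is an ancestor of a03a.

Yes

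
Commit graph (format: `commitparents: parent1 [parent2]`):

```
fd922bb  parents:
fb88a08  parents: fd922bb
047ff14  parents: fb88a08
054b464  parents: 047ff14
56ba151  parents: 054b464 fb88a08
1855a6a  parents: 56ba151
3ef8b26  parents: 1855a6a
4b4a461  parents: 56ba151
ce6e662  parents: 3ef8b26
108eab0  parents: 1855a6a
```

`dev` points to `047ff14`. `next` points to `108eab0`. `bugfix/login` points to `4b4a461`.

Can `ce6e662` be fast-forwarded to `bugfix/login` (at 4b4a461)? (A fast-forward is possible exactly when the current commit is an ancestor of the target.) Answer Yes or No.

No

A fast-forward from ce6e662 to 4b4a461 is possible iff ce6e662 is an ancestor of 4b4a461.
Ancestors of 4b4a461: {047ff14, 054b464, 4b4a461, 56ba151, fb88a08, fd922bb}.
ce6e662 is not among them, so fast-forward is not possible.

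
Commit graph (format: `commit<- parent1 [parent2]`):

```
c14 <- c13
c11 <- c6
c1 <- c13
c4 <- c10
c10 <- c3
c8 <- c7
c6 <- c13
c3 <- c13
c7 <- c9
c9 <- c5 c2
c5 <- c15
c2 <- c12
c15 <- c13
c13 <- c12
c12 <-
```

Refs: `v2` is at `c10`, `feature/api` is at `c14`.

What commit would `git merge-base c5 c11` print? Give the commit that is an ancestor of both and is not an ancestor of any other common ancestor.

c13

Ancestors of c5: {c12, c13, c15, c5}.
Ancestors of c11: {c11, c12, c13, c6}.
Common ancestors: {c12, c13}.
Among these, c13 is not an ancestor of any other common ancestor — it is the merge base.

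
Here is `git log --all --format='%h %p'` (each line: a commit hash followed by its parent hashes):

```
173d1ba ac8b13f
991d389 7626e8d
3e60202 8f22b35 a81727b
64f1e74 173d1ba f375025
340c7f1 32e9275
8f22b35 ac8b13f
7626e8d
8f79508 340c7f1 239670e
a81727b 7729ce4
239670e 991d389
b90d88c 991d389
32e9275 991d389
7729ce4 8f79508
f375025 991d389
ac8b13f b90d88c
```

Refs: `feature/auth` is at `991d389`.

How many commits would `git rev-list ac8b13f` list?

4

Walking parent pointers from ac8b13f: reachable set = {7626e8d, 991d389, ac8b13f, b90d88c}.
That is 4 commits.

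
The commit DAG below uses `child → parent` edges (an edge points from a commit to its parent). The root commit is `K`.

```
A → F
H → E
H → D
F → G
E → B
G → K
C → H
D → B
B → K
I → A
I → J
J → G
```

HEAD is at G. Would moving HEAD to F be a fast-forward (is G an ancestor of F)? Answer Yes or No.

Yes

A fast-forward from G to F is possible iff G is an ancestor of F.
Ancestors of F: {F, G, K}.
G is among them, so fast-forward is possible.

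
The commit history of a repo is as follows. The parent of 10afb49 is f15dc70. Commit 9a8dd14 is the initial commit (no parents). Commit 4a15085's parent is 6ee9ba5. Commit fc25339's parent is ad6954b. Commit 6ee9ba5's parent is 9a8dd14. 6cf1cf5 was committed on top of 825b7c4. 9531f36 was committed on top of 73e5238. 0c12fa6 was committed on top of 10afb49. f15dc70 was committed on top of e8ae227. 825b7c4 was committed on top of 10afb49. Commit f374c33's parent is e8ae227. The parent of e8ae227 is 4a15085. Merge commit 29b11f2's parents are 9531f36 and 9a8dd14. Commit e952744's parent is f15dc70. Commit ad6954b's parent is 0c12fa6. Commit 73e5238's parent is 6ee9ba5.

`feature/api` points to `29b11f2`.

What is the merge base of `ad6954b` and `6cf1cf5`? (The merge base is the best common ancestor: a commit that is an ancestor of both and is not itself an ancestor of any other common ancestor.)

Ancestors of ad6954b: {0c12fa6, 10afb49, 4a15085, 6ee9ba5, 9a8dd14, ad6954b, e8ae227, f15dc70}.
Ancestors of 6cf1cf5: {10afb49, 4a15085, 6cf1cf5, 6ee9ba5, 825b7c4, 9a8dd14, e8ae227, f15dc70}.
Common ancestors: {10afb49, 4a15085, 6ee9ba5, 9a8dd14, e8ae227, f15dc70}.
Among these, 10afb49 is not an ancestor of any other common ancestor — it is the merge base.

10afb49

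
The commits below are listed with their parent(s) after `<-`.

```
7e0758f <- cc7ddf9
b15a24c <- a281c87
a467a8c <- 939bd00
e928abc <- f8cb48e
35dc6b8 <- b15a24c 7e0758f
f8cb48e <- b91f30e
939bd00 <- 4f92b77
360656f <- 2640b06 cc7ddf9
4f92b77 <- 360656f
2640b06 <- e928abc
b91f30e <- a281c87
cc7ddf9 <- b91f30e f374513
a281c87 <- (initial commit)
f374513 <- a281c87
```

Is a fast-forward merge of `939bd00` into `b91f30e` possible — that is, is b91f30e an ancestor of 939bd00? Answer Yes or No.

Yes

A fast-forward from b91f30e to 939bd00 is possible iff b91f30e is an ancestor of 939bd00.
Ancestors of 939bd00: {2640b06, 360656f, 4f92b77, 939bd00, a281c87, b91f30e, cc7ddf9, e928abc, f374513, f8cb48e}.
b91f30e is among them, so fast-forward is possible.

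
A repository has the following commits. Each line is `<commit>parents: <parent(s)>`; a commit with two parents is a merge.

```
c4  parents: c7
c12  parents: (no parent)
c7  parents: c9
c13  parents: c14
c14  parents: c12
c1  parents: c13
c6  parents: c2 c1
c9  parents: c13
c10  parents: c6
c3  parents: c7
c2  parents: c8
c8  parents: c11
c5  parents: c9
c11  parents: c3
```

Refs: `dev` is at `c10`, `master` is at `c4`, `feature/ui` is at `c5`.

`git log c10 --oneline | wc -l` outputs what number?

12

Walking parent pointers from c10: reachable set = {c1, c10, c11, c12, c13, c14, c2, c3, c6, c7, c8, c9}.
That is 12 commits.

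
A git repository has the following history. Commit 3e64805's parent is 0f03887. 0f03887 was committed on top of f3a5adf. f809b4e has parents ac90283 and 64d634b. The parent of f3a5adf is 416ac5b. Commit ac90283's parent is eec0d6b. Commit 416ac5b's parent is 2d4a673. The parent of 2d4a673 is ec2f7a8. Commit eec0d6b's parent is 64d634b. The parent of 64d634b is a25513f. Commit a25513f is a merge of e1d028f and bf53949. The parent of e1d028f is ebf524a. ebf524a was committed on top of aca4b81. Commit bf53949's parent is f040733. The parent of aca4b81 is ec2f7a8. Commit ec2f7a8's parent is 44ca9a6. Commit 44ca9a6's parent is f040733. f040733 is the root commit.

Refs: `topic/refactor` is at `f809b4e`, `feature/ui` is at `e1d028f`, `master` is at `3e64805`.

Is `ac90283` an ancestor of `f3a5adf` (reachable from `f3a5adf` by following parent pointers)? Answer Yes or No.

No

Ancestors of f3a5adf: {2d4a673, 416ac5b, 44ca9a6, ec2f7a8, f040733, f3a5adf}.
ac90283 is not in that set, so it is not an ancestor of f3a5adf.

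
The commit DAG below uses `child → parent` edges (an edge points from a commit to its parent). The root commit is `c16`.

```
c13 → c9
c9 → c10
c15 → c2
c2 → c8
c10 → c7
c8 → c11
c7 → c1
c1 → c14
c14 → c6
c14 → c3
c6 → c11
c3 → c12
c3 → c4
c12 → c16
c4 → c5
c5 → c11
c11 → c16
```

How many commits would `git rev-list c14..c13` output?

5

Reachable from c13: {c1, c10, c11, c12, c13, c14, c16, c3, c4, c5, c6, c7, c9}.
Reachable from c14: {c11, c12, c14, c16, c3, c4, c5, c6}.
In c13's history but not c14's: {c1, c10, c13, c7, c9} — 5 commits.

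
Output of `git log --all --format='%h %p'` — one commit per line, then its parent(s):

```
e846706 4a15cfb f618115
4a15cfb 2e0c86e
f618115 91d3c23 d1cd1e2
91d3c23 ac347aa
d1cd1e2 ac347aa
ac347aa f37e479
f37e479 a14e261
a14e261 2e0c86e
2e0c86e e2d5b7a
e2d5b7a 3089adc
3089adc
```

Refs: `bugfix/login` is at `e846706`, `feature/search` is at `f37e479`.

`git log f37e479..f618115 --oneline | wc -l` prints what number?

4

Reachable from f618115: {2e0c86e, 3089adc, 91d3c23, a14e261, ac347aa, d1cd1e2, e2d5b7a, f37e479, f618115}.
Reachable from f37e479: {2e0c86e, 3089adc, a14e261, e2d5b7a, f37e479}.
In f618115's history but not f37e479's: {91d3c23, ac347aa, d1cd1e2, f618115} — 4 commits.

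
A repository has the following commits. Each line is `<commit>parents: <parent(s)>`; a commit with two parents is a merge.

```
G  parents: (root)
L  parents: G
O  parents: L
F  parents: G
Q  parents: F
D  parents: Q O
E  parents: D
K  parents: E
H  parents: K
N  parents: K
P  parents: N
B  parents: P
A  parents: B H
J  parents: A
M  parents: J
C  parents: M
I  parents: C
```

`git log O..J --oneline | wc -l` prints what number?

11

Reachable from J: {A, B, D, E, F, G, H, J, K, L, N, O, P, Q}.
Reachable from O: {G, L, O}.
In J's history but not O's: {A, B, D, E, F, H, J, K, N, P, Q} — 11 commits.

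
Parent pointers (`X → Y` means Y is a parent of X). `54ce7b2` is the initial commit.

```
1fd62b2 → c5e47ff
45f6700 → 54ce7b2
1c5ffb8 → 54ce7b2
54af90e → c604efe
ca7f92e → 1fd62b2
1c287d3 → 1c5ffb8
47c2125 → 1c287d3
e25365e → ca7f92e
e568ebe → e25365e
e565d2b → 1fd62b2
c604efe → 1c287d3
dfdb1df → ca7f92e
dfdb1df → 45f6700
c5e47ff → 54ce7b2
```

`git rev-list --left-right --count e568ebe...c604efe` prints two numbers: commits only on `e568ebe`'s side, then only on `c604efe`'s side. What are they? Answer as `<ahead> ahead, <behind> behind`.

Reachable from e568ebe: {1fd62b2, 54ce7b2, c5e47ff, ca7f92e, e25365e, e568ebe}.
Reachable from c604efe: {1c287d3, 1c5ffb8, 54ce7b2, c604efe}.
Only in e568ebe's history (ahead): {1fd62b2, c5e47ff, ca7f92e, e25365e, e568ebe} — 5.
Only in c604efe's history (behind): {1c287d3, 1c5ffb8, c604efe} — 3.

5 ahead, 3 behind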